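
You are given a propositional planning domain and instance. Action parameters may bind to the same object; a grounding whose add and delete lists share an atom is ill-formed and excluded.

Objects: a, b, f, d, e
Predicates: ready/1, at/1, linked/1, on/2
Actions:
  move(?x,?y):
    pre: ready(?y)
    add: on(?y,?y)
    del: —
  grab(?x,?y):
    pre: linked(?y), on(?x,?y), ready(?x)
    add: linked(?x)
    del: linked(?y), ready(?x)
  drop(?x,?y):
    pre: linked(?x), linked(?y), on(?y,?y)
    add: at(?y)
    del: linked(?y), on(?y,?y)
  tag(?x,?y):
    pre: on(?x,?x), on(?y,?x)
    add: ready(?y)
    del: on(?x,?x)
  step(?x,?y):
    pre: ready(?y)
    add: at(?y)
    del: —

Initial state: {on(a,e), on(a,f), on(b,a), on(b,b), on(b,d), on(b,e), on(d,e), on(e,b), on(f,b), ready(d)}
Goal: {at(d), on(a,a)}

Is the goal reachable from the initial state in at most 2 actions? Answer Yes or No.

1. tag(b,f)  →  {on(a,e), on(a,f), on(b,a), on(b,d), on(b,e), on(d,e), on(e,b), on(f,b), ready(d), ready(f)}
2. move(a,f)  →  {on(a,e), on(a,f), on(b,a), on(b,d), on(b,e), on(d,e), on(e,b), on(f,b), on(f,f), ready(d), ready(f)}
3. tag(f,a)  →  {on(a,e), on(a,f), on(b,a), on(b,d), on(b,e), on(d,e), on(e,b), on(f,b), ready(a), ready(d), ready(f)}
4. move(a,a)  →  {on(a,a), on(a,e), on(a,f), on(b,a), on(b,d), on(b,e), on(d,e), on(e,b), on(f,b), ready(a), ready(d), ready(f)}
5. step(a,d)  →  {at(d), on(a,a), on(a,e), on(a,f), on(b,a), on(b,d), on(b,e), on(d,e), on(e,b), on(f,b), ready(a), ready(d), ready(f)}
optimal plan length = 5; 5 > 2

No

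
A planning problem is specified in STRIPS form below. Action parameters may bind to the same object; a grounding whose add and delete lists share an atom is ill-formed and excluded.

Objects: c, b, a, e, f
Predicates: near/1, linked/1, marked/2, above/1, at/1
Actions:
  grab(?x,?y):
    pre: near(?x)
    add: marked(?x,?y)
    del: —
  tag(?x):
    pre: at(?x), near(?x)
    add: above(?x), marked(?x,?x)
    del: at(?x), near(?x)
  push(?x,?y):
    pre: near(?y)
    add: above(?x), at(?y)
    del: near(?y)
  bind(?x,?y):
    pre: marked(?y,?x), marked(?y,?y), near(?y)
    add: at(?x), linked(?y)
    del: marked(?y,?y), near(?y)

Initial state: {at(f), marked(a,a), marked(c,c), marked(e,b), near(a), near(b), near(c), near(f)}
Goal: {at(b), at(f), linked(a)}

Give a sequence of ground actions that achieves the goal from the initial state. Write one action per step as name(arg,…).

grab(a,b); bind(b,a)

1. grab(a,b)  →  {at(f), marked(a,a), marked(a,b), marked(c,c), marked(e,b), near(a), near(b), near(c), near(f)}
2. bind(b,a)  →  {at(b), at(f), linked(a), marked(a,b), marked(c,c), marked(e,b), near(b), near(c), near(f)}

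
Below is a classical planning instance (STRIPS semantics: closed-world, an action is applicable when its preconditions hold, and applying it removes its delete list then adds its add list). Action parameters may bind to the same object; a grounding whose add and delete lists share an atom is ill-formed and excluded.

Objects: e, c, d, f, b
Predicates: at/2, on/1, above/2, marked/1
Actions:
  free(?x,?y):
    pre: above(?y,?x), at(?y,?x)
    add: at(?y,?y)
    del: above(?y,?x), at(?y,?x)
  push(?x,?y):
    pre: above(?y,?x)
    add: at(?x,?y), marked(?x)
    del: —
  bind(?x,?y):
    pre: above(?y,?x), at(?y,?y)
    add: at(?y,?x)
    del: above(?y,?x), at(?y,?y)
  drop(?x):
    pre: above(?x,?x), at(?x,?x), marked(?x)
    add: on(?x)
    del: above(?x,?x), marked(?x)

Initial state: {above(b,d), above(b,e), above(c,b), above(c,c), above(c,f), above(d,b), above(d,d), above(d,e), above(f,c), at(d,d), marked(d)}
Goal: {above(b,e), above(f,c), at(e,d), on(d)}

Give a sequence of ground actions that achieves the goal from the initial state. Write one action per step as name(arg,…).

push(e,d); drop(d)

1. push(e,d)  →  {above(b,d), above(b,e), above(c,b), above(c,c), above(c,f), above(d,b), above(d,d), above(d,e), above(f,c), at(d,d), at(e,d), marked(d), marked(e)}
2. drop(d)  →  {above(b,d), above(b,e), above(c,b), above(c,c), above(c,f), above(d,b), above(d,e), above(f,c), at(d,d), at(e,d), marked(e), on(d)}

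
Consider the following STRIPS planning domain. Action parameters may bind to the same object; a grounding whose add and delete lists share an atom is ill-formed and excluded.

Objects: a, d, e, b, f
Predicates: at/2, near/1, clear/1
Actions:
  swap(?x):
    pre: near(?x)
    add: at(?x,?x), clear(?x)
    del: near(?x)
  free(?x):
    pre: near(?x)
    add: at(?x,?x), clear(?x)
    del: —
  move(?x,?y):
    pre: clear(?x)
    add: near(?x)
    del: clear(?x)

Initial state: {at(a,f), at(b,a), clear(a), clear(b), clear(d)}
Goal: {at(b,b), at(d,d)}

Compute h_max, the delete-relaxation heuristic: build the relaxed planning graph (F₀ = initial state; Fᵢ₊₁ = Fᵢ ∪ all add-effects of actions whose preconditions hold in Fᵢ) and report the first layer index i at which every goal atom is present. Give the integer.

2

F0 = init (5 atoms)
F1 = F0 ∪ {near(a), near(b), near(d)}  (8 atoms)
F2 = F1 ∪ {at(a,a), at(b,b), at(d,d)}  (11 atoms)
goal ⊆ F2  ⇒  h_max = 2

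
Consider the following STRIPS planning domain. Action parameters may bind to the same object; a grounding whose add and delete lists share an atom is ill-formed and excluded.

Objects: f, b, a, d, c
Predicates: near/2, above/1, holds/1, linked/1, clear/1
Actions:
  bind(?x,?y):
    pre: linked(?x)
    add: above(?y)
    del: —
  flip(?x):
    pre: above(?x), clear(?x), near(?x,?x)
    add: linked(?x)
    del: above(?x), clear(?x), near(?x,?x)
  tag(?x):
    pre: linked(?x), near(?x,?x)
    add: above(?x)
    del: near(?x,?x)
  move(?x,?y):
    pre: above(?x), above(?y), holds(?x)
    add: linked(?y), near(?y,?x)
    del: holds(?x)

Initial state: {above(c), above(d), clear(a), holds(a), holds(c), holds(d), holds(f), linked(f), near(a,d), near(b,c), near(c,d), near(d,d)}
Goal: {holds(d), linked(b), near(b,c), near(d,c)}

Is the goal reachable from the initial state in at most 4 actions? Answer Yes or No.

1. bind(f,f)  →  {above(c), above(d), above(f), clear(a), holds(a), holds(c), holds(d), holds(f), linked(f), near(a,d), near(b,c), near(c,d), near(d,d)}
2. bind(f,b)  →  {above(b), above(c), above(d), above(f), clear(a), holds(a), holds(c), holds(d), holds(f), linked(f), near(a,d), near(b,c), near(c,d), near(d,d)}
3. move(f,b)  →  {above(b), above(c), above(d), above(f), clear(a), holds(a), holds(c), holds(d), linked(b), linked(f), near(a,d), near(b,c), near(b,f), near(c,d), near(d,d)}
4. move(c,d)  →  {above(b), above(c), above(d), above(f), clear(a), holds(a), holds(d), linked(b), linked(d), linked(f), near(a,d), near(b,c), near(b,f), near(c,d), near(d,c), near(d,d)}
optimal plan length = 4; 4 ≤ 4

Yes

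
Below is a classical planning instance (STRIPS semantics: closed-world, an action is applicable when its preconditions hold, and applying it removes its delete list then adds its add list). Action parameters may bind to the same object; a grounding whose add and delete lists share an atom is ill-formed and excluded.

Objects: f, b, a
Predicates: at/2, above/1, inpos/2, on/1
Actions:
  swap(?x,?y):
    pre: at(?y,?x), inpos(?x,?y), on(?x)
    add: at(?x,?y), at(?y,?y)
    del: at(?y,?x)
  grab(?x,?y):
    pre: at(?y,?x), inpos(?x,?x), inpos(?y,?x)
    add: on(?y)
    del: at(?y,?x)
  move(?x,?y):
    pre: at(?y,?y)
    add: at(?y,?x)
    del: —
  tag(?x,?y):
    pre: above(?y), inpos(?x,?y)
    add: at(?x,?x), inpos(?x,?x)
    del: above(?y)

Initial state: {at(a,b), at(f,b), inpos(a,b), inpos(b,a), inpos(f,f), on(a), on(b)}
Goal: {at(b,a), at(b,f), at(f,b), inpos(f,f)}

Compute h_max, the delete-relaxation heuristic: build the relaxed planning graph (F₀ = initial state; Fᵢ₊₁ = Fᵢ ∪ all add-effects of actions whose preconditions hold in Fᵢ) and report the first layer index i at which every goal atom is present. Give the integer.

F0 = init (7 atoms)
F1 = F0 ∪ {at(a,a), at(b,a)}  (9 atoms)
F2 = F1 ∪ {at(a,f), at(b,b)}  (11 atoms)
F3 = F2 ∪ {at(b,f)}  (12 atoms)
goal ⊆ F3  ⇒  h_max = 3

3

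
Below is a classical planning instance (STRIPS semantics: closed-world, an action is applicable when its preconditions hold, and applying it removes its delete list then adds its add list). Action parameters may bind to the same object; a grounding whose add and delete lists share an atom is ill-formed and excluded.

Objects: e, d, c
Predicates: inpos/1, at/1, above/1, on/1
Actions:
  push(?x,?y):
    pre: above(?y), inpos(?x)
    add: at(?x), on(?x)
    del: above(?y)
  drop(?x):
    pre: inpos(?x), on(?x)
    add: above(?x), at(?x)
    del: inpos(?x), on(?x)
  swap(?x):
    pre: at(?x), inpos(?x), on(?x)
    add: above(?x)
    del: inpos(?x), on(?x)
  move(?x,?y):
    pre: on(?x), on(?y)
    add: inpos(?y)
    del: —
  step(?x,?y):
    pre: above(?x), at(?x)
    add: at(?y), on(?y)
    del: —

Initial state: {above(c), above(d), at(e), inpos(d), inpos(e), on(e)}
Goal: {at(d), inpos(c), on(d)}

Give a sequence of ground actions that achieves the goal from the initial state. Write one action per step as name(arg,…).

1. push(d,c)  →  {above(d), at(d), at(e), inpos(d), inpos(e), on(d), on(e)}
2. step(d,c)  →  {above(d), at(c), at(d), at(e), inpos(d), inpos(e), on(c), on(d), on(e)}
3. move(e,c)  →  {above(d), at(c), at(d), at(e), inpos(c), inpos(d), inpos(e), on(c), on(d), on(e)}

push(d,c); step(d,c); move(e,c)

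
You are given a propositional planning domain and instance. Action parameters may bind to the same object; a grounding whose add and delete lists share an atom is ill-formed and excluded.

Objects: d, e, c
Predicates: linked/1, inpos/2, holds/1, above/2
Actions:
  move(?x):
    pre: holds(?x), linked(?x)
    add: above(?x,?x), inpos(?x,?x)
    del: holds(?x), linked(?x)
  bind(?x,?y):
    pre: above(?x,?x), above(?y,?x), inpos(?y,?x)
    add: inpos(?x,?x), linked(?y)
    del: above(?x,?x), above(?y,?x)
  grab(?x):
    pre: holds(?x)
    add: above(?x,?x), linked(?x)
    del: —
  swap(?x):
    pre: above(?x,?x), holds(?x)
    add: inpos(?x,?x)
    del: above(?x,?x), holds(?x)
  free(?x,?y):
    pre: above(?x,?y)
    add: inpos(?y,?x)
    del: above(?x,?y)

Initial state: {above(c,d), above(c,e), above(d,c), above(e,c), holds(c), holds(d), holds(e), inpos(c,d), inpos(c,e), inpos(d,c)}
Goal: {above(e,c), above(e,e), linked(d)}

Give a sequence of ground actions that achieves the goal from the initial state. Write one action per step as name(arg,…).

grab(d); grab(e)

1. grab(d)  →  {above(c,d), above(c,e), above(d,c), above(d,d), above(e,c), holds(c), holds(d), holds(e), inpos(c,d), inpos(c,e), inpos(d,c), linked(d)}
2. grab(e)  →  {above(c,d), above(c,e), above(d,c), above(d,d), above(e,c), above(e,e), holds(c), holds(d), holds(e), inpos(c,d), inpos(c,e), inpos(d,c), linked(d), linked(e)}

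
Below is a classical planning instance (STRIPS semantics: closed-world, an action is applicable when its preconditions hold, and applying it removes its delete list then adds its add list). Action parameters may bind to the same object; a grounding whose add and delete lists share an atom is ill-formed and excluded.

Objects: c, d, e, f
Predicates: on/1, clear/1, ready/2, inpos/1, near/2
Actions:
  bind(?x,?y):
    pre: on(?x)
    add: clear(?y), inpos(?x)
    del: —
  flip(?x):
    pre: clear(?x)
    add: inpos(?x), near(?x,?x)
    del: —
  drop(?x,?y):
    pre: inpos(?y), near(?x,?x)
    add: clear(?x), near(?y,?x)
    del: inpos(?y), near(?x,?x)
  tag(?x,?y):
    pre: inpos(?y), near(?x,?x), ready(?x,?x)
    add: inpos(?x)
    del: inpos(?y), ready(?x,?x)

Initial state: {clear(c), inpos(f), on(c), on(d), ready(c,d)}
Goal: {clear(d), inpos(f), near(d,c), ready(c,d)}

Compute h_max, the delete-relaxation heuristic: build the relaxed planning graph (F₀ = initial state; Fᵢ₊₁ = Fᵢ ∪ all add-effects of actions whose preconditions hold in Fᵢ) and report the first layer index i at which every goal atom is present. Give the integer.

F0 = init (5 atoms)
F1 = F0 ∪ {clear(d), clear(e), clear(f), inpos(c), inpos(d), near(c,c)}  (11 atoms)
F2 = F1 ∪ {inpos(e), near(d,c), near(d,d), near(e,e), near(f,c), near(f,f)}  (17 atoms)
goal ⊆ F2  ⇒  h_max = 2

2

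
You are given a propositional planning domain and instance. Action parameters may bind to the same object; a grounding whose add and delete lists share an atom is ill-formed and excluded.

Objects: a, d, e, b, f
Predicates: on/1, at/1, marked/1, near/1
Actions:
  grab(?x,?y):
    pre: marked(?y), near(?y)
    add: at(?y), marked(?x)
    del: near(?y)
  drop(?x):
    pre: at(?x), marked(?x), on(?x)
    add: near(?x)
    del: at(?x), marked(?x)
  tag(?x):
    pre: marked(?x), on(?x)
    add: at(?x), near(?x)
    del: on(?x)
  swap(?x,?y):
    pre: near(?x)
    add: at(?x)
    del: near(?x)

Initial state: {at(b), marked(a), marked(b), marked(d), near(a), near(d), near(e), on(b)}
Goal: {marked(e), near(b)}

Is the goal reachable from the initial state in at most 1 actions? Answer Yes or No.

No

1. grab(e,a)  →  {at(a), at(b), marked(a), marked(b), marked(d), marked(e), near(d), near(e), on(b)}
2. drop(b)  →  {at(a), marked(a), marked(d), marked(e), near(b), near(d), near(e), on(b)}
optimal plan length = 2; 2 > 1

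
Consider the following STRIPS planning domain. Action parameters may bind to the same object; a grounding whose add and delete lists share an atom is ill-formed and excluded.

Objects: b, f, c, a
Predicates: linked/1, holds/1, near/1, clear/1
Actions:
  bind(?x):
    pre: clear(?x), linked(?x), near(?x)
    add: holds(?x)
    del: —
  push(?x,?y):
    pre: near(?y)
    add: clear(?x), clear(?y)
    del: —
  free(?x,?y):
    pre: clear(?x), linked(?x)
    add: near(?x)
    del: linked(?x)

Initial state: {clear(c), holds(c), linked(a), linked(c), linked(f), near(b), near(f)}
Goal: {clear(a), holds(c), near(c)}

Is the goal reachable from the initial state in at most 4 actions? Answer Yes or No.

Yes

1. push(a,b)  →  {clear(a), clear(b), clear(c), holds(c), linked(a), linked(c), linked(f), near(b), near(f)}
2. free(c,b)  →  {clear(a), clear(b), clear(c), holds(c), linked(a), linked(f), near(b), near(c), near(f)}
optimal plan length = 2; 2 ≤ 4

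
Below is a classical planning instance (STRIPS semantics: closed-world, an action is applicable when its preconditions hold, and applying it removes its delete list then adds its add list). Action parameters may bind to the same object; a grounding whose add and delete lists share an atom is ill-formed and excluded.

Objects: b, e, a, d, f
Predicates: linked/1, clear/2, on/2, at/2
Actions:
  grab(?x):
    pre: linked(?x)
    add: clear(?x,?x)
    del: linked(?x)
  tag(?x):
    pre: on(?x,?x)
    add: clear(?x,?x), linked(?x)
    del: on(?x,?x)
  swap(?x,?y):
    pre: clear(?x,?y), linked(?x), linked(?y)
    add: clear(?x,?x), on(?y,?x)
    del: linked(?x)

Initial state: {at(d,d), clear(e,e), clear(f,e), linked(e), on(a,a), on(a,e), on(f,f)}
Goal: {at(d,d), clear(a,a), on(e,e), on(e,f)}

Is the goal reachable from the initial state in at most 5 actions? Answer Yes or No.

1. tag(a)  →  {at(d,d), clear(a,a), clear(e,e), clear(f,e), linked(a), linked(e), on(a,e), on(f,f)}
2. tag(f)  →  {at(d,d), clear(a,a), clear(e,e), clear(f,e), clear(f,f), linked(a), linked(e), linked(f), on(a,e)}
3. swap(f,e)  →  {at(d,d), clear(a,a), clear(e,e), clear(f,e), clear(f,f), linked(a), linked(e), on(a,e), on(e,f)}
4. swap(e,e)  →  {at(d,d), clear(a,a), clear(e,e), clear(f,e), clear(f,f), linked(a), on(a,e), on(e,e), on(e,f)}
optimal plan length = 4; 4 ≤ 5

Yes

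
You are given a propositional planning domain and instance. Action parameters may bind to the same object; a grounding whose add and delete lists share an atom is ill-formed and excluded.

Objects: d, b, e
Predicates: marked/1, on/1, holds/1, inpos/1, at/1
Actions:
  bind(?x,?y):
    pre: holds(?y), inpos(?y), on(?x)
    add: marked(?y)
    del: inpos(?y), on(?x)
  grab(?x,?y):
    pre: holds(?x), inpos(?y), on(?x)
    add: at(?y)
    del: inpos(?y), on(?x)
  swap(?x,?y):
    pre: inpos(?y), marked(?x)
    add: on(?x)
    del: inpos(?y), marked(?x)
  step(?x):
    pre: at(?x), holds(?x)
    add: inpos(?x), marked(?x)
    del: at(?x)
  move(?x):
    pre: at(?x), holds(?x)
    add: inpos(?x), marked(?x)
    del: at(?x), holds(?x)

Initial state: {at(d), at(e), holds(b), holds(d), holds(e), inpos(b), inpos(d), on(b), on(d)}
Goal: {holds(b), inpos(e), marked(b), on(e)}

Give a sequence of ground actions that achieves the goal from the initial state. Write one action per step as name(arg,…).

bind(d,b); step(e); swap(e,d)

1. bind(d,b)  →  {at(d), at(e), holds(b), holds(d), holds(e), inpos(d), marked(b), on(b)}
2. step(e)  →  {at(d), holds(b), holds(d), holds(e), inpos(d), inpos(e), marked(b), marked(e), on(b)}
3. swap(e,d)  →  {at(d), holds(b), holds(d), holds(e), inpos(e), marked(b), on(b), on(e)}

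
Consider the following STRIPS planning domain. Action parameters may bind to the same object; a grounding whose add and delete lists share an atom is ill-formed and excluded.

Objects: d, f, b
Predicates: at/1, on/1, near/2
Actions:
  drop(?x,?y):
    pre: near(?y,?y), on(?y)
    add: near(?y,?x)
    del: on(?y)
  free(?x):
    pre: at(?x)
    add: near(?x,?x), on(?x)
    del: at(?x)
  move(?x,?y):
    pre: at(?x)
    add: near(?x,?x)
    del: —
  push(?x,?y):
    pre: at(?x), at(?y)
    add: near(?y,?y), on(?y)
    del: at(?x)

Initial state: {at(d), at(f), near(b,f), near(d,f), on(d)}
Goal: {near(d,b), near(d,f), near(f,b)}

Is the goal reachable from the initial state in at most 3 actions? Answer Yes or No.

1. free(d)  →  {at(f), near(b,f), near(d,d), near(d,f), on(d)}
2. drop(b,d)  →  {at(f), near(b,f), near(d,b), near(d,d), near(d,f)}
3. free(f)  →  {near(b,f), near(d,b), near(d,d), near(d,f), near(f,f), on(f)}
4. drop(b,f)  →  {near(b,f), near(d,b), near(d,d), near(d,f), near(f,b), near(f,f)}
optimal plan length = 4; 4 > 3

No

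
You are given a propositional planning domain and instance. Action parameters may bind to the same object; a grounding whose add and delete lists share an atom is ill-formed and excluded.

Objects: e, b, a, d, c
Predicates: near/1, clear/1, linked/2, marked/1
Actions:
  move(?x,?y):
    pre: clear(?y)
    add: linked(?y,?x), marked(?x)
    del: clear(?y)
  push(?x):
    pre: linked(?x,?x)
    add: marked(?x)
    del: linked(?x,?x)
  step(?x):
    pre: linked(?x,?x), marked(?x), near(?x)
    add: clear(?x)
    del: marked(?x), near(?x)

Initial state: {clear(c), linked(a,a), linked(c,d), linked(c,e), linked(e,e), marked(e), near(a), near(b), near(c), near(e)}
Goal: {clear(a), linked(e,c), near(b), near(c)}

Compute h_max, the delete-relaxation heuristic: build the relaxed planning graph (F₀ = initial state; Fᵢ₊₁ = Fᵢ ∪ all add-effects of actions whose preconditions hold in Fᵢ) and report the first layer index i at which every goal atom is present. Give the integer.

F0 = init (10 atoms)
F1 = F0 ∪ {clear(e), linked(c,a), linked(c,b), linked(c,c), marked(a), marked(b), marked(c), marked(d)}  (18 atoms)
F2 = F1 ∪ {clear(a), linked(e,a), linked(e,b), linked(e,c), linked(e,d)}  (23 atoms)
goal ⊆ F2  ⇒  h_max = 2

2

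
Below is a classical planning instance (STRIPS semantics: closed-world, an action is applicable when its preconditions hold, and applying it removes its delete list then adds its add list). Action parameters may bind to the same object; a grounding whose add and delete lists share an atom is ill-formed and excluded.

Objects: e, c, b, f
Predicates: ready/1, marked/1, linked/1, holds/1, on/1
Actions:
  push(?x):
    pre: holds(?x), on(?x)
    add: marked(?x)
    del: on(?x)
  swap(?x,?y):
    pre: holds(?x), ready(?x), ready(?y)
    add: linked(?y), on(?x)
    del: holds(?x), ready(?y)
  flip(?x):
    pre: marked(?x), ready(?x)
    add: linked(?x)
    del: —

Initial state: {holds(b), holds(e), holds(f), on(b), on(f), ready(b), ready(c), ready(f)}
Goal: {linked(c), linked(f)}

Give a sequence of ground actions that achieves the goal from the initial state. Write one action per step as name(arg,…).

1. swap(b,c)  →  {holds(e), holds(f), linked(c), on(b), on(f), ready(b), ready(f)}
2. swap(f,f)  →  {holds(e), linked(c), linked(f), on(b), on(f), ready(b)}

swap(b,c); swap(f,f)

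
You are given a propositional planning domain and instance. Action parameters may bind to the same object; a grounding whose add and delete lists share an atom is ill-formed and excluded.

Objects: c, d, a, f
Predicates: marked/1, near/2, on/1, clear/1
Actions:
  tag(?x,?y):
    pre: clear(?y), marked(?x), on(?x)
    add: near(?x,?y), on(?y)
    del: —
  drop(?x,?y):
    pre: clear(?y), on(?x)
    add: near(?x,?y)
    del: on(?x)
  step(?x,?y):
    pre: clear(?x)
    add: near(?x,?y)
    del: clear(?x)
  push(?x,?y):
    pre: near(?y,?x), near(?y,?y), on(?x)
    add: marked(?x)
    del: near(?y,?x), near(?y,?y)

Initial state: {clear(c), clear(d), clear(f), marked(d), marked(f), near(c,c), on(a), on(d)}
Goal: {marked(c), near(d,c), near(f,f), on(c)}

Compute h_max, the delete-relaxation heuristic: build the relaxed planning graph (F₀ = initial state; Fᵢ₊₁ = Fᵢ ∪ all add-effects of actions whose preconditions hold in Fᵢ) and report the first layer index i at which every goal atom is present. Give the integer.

2

F0 = init (8 atoms)
F1 = F0 ∪ {near(a,c), near(a,d), near(a,f), near(c,a), near(c,d), near(c,f), near(d,a), near(d,c), near(d,d), near(d,f), near(f,a), near(f,c), near(f,d), near(f,f), on(c), on(f)}  (24 atoms)
F2 = F1 ∪ {marked(a), marked(c)}  (26 atoms)
goal ⊆ F2  ⇒  h_max = 2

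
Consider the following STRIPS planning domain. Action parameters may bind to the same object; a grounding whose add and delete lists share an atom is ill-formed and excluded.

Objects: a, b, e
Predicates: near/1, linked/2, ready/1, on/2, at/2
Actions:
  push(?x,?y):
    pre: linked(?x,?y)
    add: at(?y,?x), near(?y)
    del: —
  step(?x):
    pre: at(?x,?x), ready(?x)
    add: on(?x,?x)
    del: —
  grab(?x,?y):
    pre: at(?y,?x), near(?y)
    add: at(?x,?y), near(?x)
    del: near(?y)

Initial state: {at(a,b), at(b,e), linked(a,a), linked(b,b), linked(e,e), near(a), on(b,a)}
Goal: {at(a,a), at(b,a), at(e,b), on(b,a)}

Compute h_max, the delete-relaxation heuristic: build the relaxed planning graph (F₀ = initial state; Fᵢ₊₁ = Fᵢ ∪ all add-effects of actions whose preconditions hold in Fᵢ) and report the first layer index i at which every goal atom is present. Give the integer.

F0 = init (7 atoms)
F1 = F0 ∪ {at(a,a), at(b,a), at(b,b), at(e,e), near(b), near(e)}  (13 atoms)
F2 = F1 ∪ {at(e,b)}  (14 atoms)
goal ⊆ F2  ⇒  h_max = 2

2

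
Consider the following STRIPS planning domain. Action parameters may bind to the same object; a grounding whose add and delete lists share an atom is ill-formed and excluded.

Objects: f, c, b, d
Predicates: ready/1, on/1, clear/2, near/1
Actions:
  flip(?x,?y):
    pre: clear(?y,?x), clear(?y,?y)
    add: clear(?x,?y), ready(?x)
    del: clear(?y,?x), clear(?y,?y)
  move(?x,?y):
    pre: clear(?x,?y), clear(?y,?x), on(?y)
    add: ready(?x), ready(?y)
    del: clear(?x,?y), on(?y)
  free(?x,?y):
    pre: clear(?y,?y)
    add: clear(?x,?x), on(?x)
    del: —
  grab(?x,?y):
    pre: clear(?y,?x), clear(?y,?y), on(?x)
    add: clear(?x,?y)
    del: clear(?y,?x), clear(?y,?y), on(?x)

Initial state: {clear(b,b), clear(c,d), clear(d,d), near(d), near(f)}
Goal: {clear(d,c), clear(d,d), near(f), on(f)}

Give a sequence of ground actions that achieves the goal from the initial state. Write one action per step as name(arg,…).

free(f,b); free(c,f); flip(d,c)

1. free(f,b)  →  {clear(b,b), clear(c,d), clear(d,d), clear(f,f), near(d), near(f), on(f)}
2. free(c,f)  →  {clear(b,b), clear(c,c), clear(c,d), clear(d,d), clear(f,f), near(d), near(f), on(c), on(f)}
3. flip(d,c)  →  {clear(b,b), clear(d,c), clear(d,d), clear(f,f), near(d), near(f), on(c), on(f), ready(d)}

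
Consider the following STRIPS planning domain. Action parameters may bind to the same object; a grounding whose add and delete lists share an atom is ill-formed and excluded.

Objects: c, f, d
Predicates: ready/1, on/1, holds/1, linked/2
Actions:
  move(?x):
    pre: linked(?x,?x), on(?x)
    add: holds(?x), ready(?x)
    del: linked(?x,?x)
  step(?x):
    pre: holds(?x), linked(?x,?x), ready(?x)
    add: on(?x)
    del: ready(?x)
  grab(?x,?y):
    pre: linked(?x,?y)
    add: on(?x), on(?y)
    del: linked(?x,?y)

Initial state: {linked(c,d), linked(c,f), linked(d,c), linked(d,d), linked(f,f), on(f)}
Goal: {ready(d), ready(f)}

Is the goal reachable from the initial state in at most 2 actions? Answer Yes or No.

No

1. move(f)  →  {holds(f), linked(c,d), linked(c,f), linked(d,c), linked(d,d), on(f), ready(f)}
2. grab(c,d)  →  {holds(f), linked(c,f), linked(d,c), linked(d,d), on(c), on(d), on(f), ready(f)}
3. move(d)  →  {holds(d), holds(f), linked(c,f), linked(d,c), on(c), on(d), on(f), ready(d), ready(f)}
optimal plan length = 3; 3 > 2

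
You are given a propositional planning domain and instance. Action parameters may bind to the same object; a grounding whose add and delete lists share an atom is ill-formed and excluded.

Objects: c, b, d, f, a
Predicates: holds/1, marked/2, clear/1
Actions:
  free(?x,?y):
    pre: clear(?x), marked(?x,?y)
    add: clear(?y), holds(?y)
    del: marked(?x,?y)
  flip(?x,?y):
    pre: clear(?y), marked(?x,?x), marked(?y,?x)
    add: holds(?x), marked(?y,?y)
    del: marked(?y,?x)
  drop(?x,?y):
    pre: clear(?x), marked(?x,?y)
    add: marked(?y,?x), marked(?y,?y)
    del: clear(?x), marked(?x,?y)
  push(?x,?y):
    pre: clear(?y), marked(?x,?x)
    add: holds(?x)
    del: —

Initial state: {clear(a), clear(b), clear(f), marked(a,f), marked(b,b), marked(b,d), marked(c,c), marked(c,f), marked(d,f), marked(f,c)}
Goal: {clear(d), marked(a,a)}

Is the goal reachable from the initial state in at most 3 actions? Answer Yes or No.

Yes

1. free(b,d)  →  {clear(a), clear(b), clear(d), clear(f), holds(d), marked(a,f), marked(b,b), marked(c,c), marked(c,f), marked(d,f), marked(f,c)}
2. flip(c,f)  →  {clear(a), clear(b), clear(d), clear(f), holds(c), holds(d), marked(a,f), marked(b,b), marked(c,c), marked(c,f), marked(d,f), marked(f,f)}
3. flip(f,a)  →  {clear(a), clear(b), clear(d), clear(f), holds(c), holds(d), holds(f), marked(a,a), marked(b,b), marked(c,c), marked(c,f), marked(d,f), marked(f,f)}
optimal plan length = 3; 3 ≤ 3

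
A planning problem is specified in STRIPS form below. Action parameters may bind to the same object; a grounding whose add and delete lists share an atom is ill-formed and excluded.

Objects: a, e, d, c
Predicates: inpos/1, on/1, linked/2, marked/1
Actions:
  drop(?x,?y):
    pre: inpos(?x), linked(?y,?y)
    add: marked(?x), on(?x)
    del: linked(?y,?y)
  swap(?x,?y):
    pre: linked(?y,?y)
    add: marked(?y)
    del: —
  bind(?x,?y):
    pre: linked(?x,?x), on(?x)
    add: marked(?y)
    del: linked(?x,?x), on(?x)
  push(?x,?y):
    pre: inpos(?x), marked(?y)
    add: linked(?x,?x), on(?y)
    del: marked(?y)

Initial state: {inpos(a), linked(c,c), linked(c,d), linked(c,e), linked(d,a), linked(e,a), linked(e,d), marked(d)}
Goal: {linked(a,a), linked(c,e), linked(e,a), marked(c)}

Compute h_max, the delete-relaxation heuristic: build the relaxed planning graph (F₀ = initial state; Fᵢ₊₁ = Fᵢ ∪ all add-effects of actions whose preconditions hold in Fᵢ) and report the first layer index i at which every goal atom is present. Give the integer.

F0 = init (8 atoms)
F1 = F0 ∪ {linked(a,a), marked(a), marked(c), on(a), on(d)}  (13 atoms)
goal ⊆ F1  ⇒  h_max = 1

1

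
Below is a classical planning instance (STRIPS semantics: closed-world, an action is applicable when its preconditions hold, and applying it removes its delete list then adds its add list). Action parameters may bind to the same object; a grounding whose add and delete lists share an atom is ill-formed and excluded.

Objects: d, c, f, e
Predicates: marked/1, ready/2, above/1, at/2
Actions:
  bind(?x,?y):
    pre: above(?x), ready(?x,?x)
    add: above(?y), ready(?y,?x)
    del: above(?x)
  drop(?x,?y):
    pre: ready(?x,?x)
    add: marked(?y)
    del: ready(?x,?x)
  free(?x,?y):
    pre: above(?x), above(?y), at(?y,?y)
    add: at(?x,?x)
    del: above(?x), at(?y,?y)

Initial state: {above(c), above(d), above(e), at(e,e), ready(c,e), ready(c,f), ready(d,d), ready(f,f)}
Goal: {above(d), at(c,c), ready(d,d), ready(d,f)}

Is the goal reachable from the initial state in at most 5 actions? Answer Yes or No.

Yes

1. bind(d,f)  →  {above(c), above(e), above(f), at(e,e), ready(c,e), ready(c,f), ready(d,d), ready(f,d), ready(f,f)}
2. bind(f,d)  →  {above(c), above(d), above(e), at(e,e), ready(c,e), ready(c,f), ready(d,d), ready(d,f), ready(f,d), ready(f,f)}
3. free(c,e)  →  {above(d), above(e), at(c,c), ready(c,e), ready(c,f), ready(d,d), ready(d,f), ready(f,d), ready(f,f)}
optimal plan length = 3; 3 ≤ 5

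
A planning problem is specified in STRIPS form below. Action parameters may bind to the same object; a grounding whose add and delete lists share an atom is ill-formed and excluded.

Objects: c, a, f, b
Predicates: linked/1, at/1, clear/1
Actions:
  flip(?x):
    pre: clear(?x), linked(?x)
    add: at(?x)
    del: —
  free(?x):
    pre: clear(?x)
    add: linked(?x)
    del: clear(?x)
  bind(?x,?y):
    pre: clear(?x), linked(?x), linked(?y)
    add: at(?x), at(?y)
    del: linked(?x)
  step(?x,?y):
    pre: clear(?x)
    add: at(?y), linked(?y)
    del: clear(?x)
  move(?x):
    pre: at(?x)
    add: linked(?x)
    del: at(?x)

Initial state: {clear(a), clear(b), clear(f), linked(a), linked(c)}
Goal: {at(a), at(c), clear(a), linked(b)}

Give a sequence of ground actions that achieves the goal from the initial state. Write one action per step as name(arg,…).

1. free(b)  →  {clear(a), clear(f), linked(a), linked(b), linked(c)}
2. bind(a,c)  →  {at(a), at(c), clear(a), clear(f), linked(b), linked(c)}

free(b); bind(a,c)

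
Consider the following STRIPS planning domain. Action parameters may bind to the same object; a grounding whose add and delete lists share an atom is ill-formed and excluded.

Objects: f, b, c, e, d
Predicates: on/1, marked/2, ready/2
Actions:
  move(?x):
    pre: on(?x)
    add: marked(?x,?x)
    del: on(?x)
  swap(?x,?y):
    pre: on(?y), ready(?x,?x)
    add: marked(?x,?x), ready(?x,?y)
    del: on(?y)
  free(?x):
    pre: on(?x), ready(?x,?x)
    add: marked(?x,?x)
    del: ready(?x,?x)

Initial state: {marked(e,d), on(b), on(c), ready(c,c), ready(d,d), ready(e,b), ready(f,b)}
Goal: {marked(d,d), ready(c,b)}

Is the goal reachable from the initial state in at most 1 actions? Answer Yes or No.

No

1. swap(c,b)  →  {marked(c,c), marked(e,d), on(c), ready(c,b), ready(c,c), ready(d,d), ready(e,b), ready(f,b)}
2. swap(d,c)  →  {marked(c,c), marked(d,d), marked(e,d), ready(c,b), ready(c,c), ready(d,c), ready(d,d), ready(e,b), ready(f,b)}
optimal plan length = 2; 2 > 1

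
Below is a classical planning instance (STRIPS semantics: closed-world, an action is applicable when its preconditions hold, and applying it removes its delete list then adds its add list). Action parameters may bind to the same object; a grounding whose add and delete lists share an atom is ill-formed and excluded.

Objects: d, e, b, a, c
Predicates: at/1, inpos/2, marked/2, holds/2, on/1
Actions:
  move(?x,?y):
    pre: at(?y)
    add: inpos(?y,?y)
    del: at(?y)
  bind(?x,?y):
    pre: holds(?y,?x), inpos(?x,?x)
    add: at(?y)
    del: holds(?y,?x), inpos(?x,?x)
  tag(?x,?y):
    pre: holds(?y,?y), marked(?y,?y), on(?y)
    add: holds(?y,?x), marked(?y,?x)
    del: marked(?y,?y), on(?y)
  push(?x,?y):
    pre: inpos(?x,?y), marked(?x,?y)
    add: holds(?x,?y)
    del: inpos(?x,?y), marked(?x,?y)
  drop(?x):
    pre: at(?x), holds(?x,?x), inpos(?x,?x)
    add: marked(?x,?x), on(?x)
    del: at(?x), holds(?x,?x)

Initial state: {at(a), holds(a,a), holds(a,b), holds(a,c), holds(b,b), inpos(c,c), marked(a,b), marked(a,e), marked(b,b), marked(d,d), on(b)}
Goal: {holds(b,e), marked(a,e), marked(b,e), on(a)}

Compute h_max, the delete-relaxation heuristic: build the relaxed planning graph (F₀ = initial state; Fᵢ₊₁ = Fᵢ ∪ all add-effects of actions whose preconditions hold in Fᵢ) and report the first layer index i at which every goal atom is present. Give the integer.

F0 = init (11 atoms)
F1 = F0 ∪ {holds(b,a), holds(b,c), holds(b,d), holds(b,e), inpos(a,a), marked(b,a), marked(b,c), marked(b,d), marked(b,e)}  (20 atoms)
F2 = F1 ∪ {at(b), marked(a,a), on(a)}  (23 atoms)
goal ⊆ F2  ⇒  h_max = 2

2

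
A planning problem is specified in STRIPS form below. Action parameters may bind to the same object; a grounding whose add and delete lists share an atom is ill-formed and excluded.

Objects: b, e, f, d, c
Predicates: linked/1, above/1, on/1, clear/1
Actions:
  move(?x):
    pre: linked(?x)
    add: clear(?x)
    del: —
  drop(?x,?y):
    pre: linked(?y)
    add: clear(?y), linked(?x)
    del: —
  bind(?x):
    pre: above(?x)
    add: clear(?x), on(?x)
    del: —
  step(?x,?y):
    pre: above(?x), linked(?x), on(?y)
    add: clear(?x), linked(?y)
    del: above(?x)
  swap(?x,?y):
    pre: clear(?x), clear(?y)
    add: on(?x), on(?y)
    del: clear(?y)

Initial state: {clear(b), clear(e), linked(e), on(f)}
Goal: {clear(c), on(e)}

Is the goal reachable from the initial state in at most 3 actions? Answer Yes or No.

Yes

1. drop(c,e)  →  {clear(b), clear(e), linked(c), linked(e), on(f)}
2. move(c)  →  {clear(b), clear(c), clear(e), linked(c), linked(e), on(f)}
3. swap(b,e)  →  {clear(b), clear(c), linked(c), linked(e), on(b), on(e), on(f)}
optimal plan length = 3; 3 ≤ 3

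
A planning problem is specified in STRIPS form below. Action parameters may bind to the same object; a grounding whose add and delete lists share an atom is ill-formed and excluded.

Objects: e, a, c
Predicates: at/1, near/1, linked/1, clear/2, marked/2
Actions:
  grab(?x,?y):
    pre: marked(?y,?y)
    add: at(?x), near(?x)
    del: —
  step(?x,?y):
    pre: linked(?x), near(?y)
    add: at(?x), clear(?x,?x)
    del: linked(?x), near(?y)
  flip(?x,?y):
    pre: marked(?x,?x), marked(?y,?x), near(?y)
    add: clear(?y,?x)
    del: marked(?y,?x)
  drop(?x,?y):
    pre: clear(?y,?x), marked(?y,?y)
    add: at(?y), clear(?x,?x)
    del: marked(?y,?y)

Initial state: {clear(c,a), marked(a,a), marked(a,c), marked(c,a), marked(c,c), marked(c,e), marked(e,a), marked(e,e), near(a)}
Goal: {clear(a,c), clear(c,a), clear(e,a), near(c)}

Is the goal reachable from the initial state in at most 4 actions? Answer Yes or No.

Yes

1. grab(e,e)  →  {at(e), clear(c,a), marked(a,a), marked(a,c), marked(c,a), marked(c,c), marked(c,e), marked(e,a), marked(e,e), near(a), near(e)}
2. grab(c,e)  →  {at(c), at(e), clear(c,a), marked(a,a), marked(a,c), marked(c,a), marked(c,c), marked(c,e), marked(e,a), marked(e,e), near(a), near(c), near(e)}
3. flip(a,e)  →  {at(c), at(e), clear(c,a), clear(e,a), marked(a,a), marked(a,c), marked(c,a), marked(c,c), marked(c,e), marked(e,e), near(a), near(c), near(e)}
4. flip(c,a)  →  {at(c), at(e), clear(a,c), clear(c,a), clear(e,a), marked(a,a), marked(c,a), marked(c,c), marked(c,e), marked(e,e), near(a), near(c), near(e)}
optimal plan length = 4; 4 ≤ 4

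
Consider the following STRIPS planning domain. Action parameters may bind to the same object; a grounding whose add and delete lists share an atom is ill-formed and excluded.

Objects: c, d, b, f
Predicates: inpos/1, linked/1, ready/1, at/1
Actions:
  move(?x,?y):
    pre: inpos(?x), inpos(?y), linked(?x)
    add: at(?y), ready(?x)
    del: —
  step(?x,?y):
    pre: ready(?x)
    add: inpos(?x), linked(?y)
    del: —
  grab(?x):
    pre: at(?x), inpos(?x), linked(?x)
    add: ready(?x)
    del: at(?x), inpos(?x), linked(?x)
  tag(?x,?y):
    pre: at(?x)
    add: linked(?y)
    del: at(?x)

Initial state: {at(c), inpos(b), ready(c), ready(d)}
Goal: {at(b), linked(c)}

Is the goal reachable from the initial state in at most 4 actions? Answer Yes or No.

Yes

1. step(c,c)  →  {at(c), inpos(b), inpos(c), linked(c), ready(c), ready(d)}
2. move(c,b)  →  {at(b), at(c), inpos(b), inpos(c), linked(c), ready(c), ready(d)}
optimal plan length = 2; 2 ≤ 4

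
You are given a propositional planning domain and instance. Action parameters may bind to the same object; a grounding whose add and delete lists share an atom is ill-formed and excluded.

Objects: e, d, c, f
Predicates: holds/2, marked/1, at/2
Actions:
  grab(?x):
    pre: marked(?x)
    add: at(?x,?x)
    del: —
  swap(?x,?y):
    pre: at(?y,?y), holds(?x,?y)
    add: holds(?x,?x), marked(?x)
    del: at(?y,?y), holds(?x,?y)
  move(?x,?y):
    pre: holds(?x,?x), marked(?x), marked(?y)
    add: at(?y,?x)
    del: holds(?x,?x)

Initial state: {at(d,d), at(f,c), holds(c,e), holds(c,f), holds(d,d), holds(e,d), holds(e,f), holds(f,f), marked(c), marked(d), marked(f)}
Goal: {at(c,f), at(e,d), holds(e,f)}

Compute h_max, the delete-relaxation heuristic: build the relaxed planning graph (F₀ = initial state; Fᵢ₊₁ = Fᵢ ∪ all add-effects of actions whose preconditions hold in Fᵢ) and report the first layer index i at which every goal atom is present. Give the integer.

F0 = init (11 atoms)
F1 = F0 ∪ {at(c,c), at(c,d), at(c,f), at(d,f), at(f,d), at(f,f), holds(e,e), marked(e)}  (19 atoms)
F2 = F1 ∪ {at(c,e), at(d,e), at(e,d), at(e,e), at(e,f), at(f,e), holds(c,c)}  (26 atoms)
goal ⊆ F2  ⇒  h_max = 2

2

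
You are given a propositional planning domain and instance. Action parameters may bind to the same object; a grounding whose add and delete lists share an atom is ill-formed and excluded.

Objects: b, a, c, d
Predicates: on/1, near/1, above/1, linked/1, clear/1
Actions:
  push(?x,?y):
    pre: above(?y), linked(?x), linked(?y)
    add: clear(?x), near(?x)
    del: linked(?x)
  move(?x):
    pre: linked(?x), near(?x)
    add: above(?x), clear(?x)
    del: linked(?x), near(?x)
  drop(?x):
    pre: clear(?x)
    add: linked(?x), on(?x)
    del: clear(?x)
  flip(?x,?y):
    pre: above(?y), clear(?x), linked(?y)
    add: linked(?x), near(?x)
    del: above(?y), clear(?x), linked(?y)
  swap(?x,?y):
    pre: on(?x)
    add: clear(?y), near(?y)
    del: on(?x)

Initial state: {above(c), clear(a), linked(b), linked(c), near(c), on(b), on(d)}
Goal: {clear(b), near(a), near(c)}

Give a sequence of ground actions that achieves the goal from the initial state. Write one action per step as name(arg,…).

1. push(b,c)  →  {above(c), clear(a), clear(b), linked(c), near(b), near(c), on(b), on(d)}
2. flip(a,c)  →  {clear(b), linked(a), near(a), near(b), near(c), on(b), on(d)}

push(b,c); flip(a,c)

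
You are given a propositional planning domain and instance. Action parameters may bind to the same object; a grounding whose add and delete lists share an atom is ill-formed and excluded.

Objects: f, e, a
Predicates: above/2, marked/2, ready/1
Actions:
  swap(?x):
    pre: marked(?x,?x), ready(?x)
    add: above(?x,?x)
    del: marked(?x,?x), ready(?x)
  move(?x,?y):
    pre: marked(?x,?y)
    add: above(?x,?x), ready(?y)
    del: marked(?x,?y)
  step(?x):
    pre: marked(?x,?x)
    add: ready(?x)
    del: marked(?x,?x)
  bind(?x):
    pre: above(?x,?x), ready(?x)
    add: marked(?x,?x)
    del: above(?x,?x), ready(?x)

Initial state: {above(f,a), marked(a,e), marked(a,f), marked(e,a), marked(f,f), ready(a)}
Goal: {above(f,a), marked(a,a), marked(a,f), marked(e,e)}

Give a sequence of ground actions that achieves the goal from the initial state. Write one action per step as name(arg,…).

1. move(e,a)  →  {above(e,e), above(f,a), marked(a,e), marked(a,f), marked(f,f), ready(a)}
2. move(a,e)  →  {above(a,a), above(e,e), above(f,a), marked(a,f), marked(f,f), ready(a), ready(e)}
3. bind(e)  →  {above(a,a), above(f,a), marked(a,f), marked(e,e), marked(f,f), ready(a)}
4. bind(a)  →  {above(f,a), marked(a,a), marked(a,f), marked(e,e), marked(f,f)}

move(e,a); move(a,e); bind(e); bind(a)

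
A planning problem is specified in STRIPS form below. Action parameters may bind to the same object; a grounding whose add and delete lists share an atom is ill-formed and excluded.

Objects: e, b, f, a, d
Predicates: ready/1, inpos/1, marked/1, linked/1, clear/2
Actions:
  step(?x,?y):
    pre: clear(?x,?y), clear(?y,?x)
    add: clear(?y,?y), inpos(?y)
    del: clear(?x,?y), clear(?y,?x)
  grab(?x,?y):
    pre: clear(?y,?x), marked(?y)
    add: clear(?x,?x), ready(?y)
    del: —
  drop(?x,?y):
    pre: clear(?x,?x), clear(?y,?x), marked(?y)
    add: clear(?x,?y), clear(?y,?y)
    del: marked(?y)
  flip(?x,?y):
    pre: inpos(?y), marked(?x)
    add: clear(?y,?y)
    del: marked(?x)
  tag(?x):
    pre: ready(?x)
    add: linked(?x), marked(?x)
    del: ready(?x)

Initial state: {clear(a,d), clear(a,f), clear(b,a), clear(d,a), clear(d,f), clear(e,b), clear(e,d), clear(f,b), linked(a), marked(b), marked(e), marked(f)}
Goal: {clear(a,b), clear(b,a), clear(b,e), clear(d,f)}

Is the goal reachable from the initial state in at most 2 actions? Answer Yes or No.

1. step(d,a)  →  {clear(a,a), clear(a,f), clear(b,a), clear(d,f), clear(e,b), clear(e,d), clear(f,b), inpos(a), linked(a), marked(b), marked(e), marked(f)}
2. drop(a,b)  →  {clear(a,a), clear(a,b), clear(a,f), clear(b,a), clear(b,b), clear(d,f), clear(e,b), clear(e,d), clear(f,b), inpos(a), linked(a), marked(e), marked(f)}
3. drop(b,e)  →  {clear(a,a), clear(a,b), clear(a,f), clear(b,a), clear(b,b), clear(b,e), clear(d,f), clear(e,b), clear(e,d), clear(e,e), clear(f,b), inpos(a), linked(a), marked(f)}
optimal plan length = 3; 3 > 2

No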